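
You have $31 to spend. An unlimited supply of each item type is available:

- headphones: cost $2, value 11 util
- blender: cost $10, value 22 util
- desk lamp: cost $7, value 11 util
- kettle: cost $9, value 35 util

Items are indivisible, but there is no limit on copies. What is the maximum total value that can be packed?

165 util

Best value-per-unit is headphones at 11/2, and filling with it alone uses cost 15×2=30. No mix of the others beats 15×11 = 165.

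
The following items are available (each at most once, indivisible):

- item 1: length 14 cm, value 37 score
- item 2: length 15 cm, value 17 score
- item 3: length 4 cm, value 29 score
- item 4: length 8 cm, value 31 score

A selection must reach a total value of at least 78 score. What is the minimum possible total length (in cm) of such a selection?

26

Subsets with value ≥ 78, sorted by total length:
- item 1+item 3+item 4: length 26, value 97
- item 1+item 2+item 3: length 33, value 83
Minimum length: 26 cm.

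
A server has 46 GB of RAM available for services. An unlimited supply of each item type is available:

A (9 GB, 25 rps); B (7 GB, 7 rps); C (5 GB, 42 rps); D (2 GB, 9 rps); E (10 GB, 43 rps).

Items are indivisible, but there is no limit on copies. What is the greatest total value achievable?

378 rps

Best value-per-unit is C at 42/5, and filling with it alone uses memory 9×5=45. No mix of the others beats 9×42 = 378.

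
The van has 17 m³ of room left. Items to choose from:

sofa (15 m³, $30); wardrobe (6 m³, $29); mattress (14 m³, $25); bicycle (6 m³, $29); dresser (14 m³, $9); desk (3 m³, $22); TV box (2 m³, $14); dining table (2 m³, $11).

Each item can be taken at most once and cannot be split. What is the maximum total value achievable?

$94

Check high-value combinations within 17 m³:
- wardrobe+bicycle+desk+TV box: volume 6+6+3+2=17, value 29+29+22+14=94
- wardrobe+bicycle+desk+dining table: volume 6+6+3+2=17, value 29+29+22+11=91
- wardrobe+bicycle+TV box+dining table: volume 6+6+2+2=16, value 29+29+14+11=83
- wardrobe+bicycle+desk: volume 6+6+3=15, value 29+29+22=80
Best: $94.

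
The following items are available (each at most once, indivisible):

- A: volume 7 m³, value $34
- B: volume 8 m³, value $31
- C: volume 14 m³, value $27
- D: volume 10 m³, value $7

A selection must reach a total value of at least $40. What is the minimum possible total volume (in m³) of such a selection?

15

Subsets with value ≥ 40, sorted by total volume:
- A+B: volume 15, value 65
- A+D: volume 17, value 41
Minimum volume: 15 m³.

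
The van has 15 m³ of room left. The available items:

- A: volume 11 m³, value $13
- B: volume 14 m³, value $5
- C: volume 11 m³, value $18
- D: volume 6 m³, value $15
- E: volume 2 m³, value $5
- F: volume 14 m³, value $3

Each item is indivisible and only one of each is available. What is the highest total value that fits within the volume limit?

Check high-value combinations within 15 m³:
- C+E: volume 11+2=13, value 18+5=23
- D+E: volume 6+2=8, value 15+5=20
- C: volume 11, value 18
- A+E: volume 11+2=13, value 13+5=18
Best: $23.

$23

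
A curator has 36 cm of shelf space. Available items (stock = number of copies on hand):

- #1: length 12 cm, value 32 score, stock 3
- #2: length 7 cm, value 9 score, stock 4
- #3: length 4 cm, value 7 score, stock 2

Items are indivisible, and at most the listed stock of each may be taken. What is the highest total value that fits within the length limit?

Best selections within length 36 and stock limits:
- 3×#1: length 36, value 96
- 2×#1 + 1×#2 + 1×#3: length 35, value 80
- 2×#1 + 2×#3: length 32, value 78
Best: 96 score.

96 score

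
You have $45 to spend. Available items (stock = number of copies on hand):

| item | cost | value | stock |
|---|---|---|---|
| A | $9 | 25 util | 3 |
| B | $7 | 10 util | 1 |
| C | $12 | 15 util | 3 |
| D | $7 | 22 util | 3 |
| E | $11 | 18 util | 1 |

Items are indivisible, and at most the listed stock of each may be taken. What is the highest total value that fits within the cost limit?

119 util

Best selections within cost 45 and stock limits:
- 3×A + 2×D: cost 41, value 119
- 2×A + 3×D: cost 39, value 116
Best: 119 util.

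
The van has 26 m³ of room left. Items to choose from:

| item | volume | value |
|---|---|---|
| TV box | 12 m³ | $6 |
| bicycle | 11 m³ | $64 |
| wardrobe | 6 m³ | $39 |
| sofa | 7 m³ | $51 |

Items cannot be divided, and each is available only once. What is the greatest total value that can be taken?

Check high-value combinations within 26 m³:
- bicycle+wardrobe+sofa: volume 11+6+7=24, value 64+39+51=154
- bicycle+sofa: volume 11+7=18, value 64+51=115
- bicycle+wardrobe: volume 11+6=17, value 64+39=103
Best: $154.

$154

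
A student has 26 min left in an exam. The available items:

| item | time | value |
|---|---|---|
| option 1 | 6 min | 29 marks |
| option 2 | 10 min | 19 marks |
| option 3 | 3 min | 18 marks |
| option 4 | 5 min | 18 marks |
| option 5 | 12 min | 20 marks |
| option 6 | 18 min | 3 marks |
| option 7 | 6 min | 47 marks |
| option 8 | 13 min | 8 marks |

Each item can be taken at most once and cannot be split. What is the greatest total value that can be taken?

Check high-value combinations within 26 min:
- option 1+option 2+option 3+option 7: time 6+10+3+6=25, value 29+19+18+47=113
- option 1+option 3+option 4+option 7: time 6+3+5+6=20, value 29+18+18+47=112
- option 3+option 4+option 5+option 7: time 3+5+12+6=26, value 18+18+20+47=103
- option 2+option 3+option 4+option 7: time 10+3+5+6=24, value 19+18+18+47=102
Best: 113 marks.

113 marks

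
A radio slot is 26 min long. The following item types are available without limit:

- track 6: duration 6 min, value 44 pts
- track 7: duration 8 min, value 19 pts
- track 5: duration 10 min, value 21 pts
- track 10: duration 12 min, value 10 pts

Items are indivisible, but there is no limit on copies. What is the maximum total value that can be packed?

Best value-per-unit is track 6 at 44/6, and filling with it alone uses duration 4×6=24. No mix of the others beats 4×44 = 176.

176 pts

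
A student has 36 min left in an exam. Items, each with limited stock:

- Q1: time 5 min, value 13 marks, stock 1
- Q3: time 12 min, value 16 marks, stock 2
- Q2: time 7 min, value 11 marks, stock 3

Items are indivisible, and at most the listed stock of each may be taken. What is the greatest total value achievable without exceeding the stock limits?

56 marks

Top feasible selections:
- 1×Q1 + 2×Q3 + 1×Q2: time 36, value 56
- 1×Q1 + 1×Q3 + 2×Q2: time 31, value 51
- 1×Q3 + 3×Q2: time 33, value 49
Best: 56 marks.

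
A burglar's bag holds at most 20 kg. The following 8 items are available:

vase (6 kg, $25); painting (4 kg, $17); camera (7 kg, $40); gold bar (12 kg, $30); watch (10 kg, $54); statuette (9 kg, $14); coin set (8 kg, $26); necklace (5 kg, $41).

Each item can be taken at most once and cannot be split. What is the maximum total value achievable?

This is a 0/1 knapsack; check combinations near the capacity.
- painting+watch+necklace: weight 4+10+5=19, value 17+54+41=112
- camera+coin set+necklace: weight 7+8+5=20, value 40+26+41=107
- vase+camera+necklace: weight 6+7+5=18, value 25+40+41=106
- painting+camera+necklace: weight 4+7+5=16, value 17+40+41=98
- vase+painting+watch: weight 6+4+10=20, value 25+17+54=96
Best: $112.

$112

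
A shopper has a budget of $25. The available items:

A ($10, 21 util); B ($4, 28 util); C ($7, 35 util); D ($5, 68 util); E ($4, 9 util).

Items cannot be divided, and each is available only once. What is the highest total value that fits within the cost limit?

140 util

This is a 0/1 knapsack; check combinations near the capacity.
- B+C+D+E: cost 4+7+5+4=20, value 28+35+68+9=140
- B+C+D: cost 4+7+5=16, value 28+35+68=131
- A+B+D+E: cost 10+4+5+4=23, value 21+28+68+9=126
- A+C+D: cost 10+7+5=22, value 21+35+68=124
- A+B+D: cost 10+4+5=19, value 21+28+68=117
Best: 140 util.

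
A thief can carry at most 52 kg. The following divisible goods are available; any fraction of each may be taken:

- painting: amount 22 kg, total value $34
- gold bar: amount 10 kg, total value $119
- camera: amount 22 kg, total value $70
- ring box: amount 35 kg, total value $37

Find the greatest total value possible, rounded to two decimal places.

219.91

Take in order of value per unit:
- gold bar (119/10 per unit): all 10 → value 119, running total 119.00
- camera (70/22 per unit): all 22 → value 70, running total 189.00
- painting (34/22 per unit): 20 of 22 → value 20×34/22 = 30.9091, running total 219.91
Total 219.91.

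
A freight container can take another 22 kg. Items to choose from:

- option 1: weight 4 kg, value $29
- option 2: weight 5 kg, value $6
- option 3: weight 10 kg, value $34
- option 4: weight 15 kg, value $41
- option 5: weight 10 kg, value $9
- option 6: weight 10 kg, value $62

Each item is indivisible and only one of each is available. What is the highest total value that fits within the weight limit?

$97

Check high-value combinations within 22 kg:
- option 1+option 2+option 6: weight 4+5+10=19, value 29+6+62=97
- option 3+option 6: weight 10+10=20, value 34+62=96
- option 1+option 6: weight 4+10=14, value 29+62=91
- option 5+option 6: weight 10+10=20, value 9+62=71
- option 1+option 4: weight 4+15=19, value 29+41=70
Best: $97.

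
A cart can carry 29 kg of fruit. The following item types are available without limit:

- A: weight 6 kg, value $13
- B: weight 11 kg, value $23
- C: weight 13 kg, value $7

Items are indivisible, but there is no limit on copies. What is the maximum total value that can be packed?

Best value-per-unit is A at 13/6; filling with it alone gives 4×13 = 52.
Optimal mix: 3×A + 1×B → weight 29, value 62.

$62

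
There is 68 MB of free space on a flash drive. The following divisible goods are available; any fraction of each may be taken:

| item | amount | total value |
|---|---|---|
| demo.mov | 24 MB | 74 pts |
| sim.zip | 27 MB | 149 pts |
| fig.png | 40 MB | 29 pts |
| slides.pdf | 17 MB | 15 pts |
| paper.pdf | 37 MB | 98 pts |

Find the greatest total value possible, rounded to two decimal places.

Take in order of value per unit:
- sim.zip (149/27 per unit): all 27 → value 149, running total 149.00
- demo.mov (74/24 per unit): all 24 → value 74, running total 223.00
- paper.pdf (98/37 per unit): 17 of 37 → value 17×98/37 = 45.0270, running total 268.03
Total 268.03.

268.03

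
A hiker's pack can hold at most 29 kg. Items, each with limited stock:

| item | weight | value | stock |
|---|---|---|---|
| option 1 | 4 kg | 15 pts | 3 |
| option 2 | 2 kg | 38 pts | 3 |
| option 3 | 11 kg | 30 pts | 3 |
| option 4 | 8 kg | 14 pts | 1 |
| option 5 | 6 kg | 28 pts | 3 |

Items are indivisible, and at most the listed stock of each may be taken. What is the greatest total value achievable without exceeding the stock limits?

Best selections within weight 29 and stock limits:
- 1×option 1 + 3×option 2 + 3×option 5: weight 28, value 213
- 2×option 1 + 3×option 2 + 2×option 5: weight 26, value 200
- 3×option 2 + 1×option 3 + 2×option 5: weight 29, value 200
- 3×option 2 + 3×option 5: weight 24, value 198
Best: 213 pts.

213 pts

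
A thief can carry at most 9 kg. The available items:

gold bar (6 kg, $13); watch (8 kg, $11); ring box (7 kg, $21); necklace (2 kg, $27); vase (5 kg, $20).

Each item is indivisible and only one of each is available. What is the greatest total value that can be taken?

$48

This is a 0/1 knapsack; check combinations near the capacity.
- ring box+necklace: weight 7+2=9, value 21+27=48
- necklace+vase: weight 2+5=7, value 27+20=47
- gold bar+necklace: weight 6+2=8, value 13+27=40
Best: $48.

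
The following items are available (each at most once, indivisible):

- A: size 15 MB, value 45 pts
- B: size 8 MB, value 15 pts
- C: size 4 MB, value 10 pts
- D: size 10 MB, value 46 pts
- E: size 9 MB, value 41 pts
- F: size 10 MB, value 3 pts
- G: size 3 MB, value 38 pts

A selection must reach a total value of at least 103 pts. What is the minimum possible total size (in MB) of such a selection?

Subsets with value ≥ 103, sorted by total size:
- D+E+G: size 22, value 125
- B+C+E+G: size 24, value 104
- B+C+D+G: size 25, value 109
Minimum size: 22 MB.

22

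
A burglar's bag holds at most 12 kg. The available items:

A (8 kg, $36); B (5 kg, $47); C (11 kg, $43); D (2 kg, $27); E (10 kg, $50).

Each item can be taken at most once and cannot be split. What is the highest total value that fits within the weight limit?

This is a 0/1 knapsack; check combinations near the capacity.
- D+E: weight 2+10=12, value 27+50=77
- B+D: weight 5+2=7, value 47+27=74
- A+D: weight 8+2=10, value 36+27=63
- E: weight 10, value 50
- B: weight 5, value 47
Best: $77.

$77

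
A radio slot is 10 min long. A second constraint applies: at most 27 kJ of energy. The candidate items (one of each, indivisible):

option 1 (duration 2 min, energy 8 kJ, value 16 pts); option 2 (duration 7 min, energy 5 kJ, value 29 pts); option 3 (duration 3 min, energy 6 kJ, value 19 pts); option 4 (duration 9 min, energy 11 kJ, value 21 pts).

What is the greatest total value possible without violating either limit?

48 pts

Feasible sets respecting both limits:
- option 2+option 3: duration 10, energy 11, value 48
- option 1+option 2: duration 9, energy 13, value 45
- option 1+option 3: duration 5, energy 14, value 35
- option 2: duration 7, energy 5, value 29
Best: 48 pts.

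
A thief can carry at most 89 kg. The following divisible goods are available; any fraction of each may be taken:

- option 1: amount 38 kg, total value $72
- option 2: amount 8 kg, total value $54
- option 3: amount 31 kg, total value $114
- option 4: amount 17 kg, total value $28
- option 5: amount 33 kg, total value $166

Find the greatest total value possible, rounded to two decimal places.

366.21

Take in order of value per unit:
- option 2 (54/8 per unit): all 8 → value 54, running total 54.00
- option 5 (166/33 per unit): all 33 → value 166, running total 220.00
- option 3 (114/31 per unit): all 31 → value 114, running total 334.00
- option 1 (72/38 per unit): 17 of 38 → value 17×72/38 = 32.2105, running total 366.21
Total 366.21.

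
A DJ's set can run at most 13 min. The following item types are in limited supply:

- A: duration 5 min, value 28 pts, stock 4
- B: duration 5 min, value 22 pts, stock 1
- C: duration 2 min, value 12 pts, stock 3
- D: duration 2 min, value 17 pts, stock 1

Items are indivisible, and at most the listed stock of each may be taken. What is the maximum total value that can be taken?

81 pts

Top feasible selections:
- 1×A + 3×C + 1×D: duration 13, value 81
- 1×B + 3×C + 1×D: duration 13, value 75
- 2×A + 1×D: duration 12, value 73
- 1×A + 2×C + 1×D: duration 11, value 69
Best: 81 pts.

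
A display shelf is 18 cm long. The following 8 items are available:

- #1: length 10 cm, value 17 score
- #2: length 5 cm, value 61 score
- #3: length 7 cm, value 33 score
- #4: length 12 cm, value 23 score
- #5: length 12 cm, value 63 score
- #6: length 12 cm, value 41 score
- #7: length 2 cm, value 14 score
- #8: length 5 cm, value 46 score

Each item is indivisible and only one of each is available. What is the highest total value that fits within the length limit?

This is a 0/1 knapsack; check combinations near the capacity.
- #2+#3+#8: length 5+7+5=17, value 61+33+46=140
- #2+#5: length 5+12=17, value 61+63=124
- #2+#7+#8: length 5+2+5=12, value 61+14+46=121
- #5+#8: length 12+5=17, value 63+46=109
- #2+#3+#7: length 5+7+2=14, value 61+33+14=108
Best: 140 score.

140 score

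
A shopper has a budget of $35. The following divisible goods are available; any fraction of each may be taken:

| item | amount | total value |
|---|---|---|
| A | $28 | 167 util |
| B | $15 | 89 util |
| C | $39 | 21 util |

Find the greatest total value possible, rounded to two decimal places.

Take in order of value per unit:
- A (167/28 per unit): all 28 → value 167, running total 167.00
- B (89/15 per unit): 7 of 15 → value 7×89/15 = 41.5333, running total 208.53
Total 208.53.

208.53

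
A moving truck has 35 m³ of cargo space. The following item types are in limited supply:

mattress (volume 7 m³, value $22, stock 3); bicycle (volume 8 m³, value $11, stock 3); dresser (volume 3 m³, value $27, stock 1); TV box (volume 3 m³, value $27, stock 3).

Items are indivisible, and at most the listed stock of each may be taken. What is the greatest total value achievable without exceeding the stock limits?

Best selections within volume 35 and stock limits:
- 3×mattress + 1×dresser + 3×TV box: volume 33, value 174
- 2×mattress + 1×bicycle + 1×dresser + 3×TV box: volume 34, value 163
- 2×mattress + 1×dresser + 3×TV box: volume 26, value 152
Best: $174.

$174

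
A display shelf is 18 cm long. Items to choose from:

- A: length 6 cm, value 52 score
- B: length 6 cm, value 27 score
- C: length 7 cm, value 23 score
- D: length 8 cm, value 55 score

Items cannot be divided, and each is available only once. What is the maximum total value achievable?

107 score

Check high-value combinations within 18 cm:
- A+D: length 6+8=14, value 52+55=107
- B+D: length 6+8=14, value 27+55=82
- A+B: length 6+6=12, value 52+27=79
- C+D: length 7+8=15, value 23+55=78
- A+C: length 6+7=13, value 52+23=75
Best: 107 score.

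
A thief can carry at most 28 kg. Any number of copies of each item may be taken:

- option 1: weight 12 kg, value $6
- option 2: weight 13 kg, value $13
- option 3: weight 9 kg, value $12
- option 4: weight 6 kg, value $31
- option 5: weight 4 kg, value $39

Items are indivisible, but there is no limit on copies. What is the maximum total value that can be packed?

$273

Best value-per-unit is option 5 at 39/4, and filling with it alone uses weight 7×4=28. No mix of the others beats 7×39 = 273.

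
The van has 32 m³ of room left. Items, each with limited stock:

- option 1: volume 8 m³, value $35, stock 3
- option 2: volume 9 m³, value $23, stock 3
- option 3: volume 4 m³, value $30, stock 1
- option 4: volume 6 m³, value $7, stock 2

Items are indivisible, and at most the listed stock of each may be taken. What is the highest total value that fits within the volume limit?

Best selections within volume 32 and stock limits:
- 3×option 1 + 1×option 3: volume 28, value 135
- 2×option 1 + 1×option 2 + 1×option 3: volume 29, value 123
- 2×option 1 + 1×option 3 + 2×option 4: volume 32, value 114
- 3×option 1 + 1×option 4: volume 30, value 112
Best: $135.

$135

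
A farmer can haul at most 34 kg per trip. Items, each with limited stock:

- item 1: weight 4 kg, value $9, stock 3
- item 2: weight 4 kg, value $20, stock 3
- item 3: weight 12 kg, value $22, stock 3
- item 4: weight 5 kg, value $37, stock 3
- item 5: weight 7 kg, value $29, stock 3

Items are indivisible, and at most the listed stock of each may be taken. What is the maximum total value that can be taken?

$200

Best selections within weight 34 and stock limits:
- 3×item 2 + 3×item 4 + 1×item 5: weight 34, value 200
- 1×item 2 + 3×item 4 + 2×item 5: weight 33, value 189
Best: $200.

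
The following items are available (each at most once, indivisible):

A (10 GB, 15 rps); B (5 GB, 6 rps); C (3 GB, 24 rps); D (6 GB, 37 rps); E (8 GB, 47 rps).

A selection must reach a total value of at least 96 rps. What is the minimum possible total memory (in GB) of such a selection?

Subsets with value ≥ 96, sorted by total memory:
- C+D+E: memory 17, value 108
- B+C+D+E: memory 22, value 114
- A+D+E: memory 24, value 99
- A+C+D+E: memory 27, value 123
Minimum memory: 17 GB.

17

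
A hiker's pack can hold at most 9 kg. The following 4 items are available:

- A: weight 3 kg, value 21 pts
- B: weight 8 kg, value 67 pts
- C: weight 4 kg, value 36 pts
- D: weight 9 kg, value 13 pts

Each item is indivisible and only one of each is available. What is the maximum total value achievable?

Check high-value combinations within 9 kg:
- B: weight 8, value 67
- A+C: weight 3+4=7, value 21+36=57
- C: weight 4, value 36
- A: weight 3, value 21
- D: weight 9, value 13
Best: 67 pts.

67 pts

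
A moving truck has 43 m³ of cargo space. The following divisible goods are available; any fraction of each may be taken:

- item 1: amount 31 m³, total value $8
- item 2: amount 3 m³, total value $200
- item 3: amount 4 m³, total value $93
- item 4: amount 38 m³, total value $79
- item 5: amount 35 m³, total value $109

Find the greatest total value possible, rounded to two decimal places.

Take in order of value per unit:
- item 2 (200/3 per unit): all 3 → value 200, running total 200.00
- item 3 (93/4 per unit): all 4 → value 93, running total 293.00
- item 5 (109/35 per unit): all 35 → value 109, running total 402.00
- item 4 (79/38 per unit): 1 of 38 → value 1×79/38 = 2.0789, running total 404.08
Total 404.08.

404.08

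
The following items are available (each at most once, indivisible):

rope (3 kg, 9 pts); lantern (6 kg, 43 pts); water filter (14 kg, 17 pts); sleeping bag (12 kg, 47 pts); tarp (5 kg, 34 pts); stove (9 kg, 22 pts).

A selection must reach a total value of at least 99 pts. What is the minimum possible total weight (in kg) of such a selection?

20

Subsets with value ≥ 99, sorted by total weight:
- lantern+tarp+stove: weight 20, value 99
- rope+lantern+sleeping bag: weight 21, value 99
- lantern+sleeping bag+tarp: weight 23, value 124
- rope+lantern+tarp+stove: weight 23, value 108
Minimum weight: 20 kg.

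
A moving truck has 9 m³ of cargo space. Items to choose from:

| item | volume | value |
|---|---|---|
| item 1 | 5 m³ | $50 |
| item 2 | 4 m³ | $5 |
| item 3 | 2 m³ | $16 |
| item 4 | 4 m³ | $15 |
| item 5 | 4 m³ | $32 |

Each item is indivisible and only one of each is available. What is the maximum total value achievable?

This is a 0/1 knapsack; check combinations near the capacity.
- item 1+item 5: volume 5+4=9, value 50+32=82
- item 1+item 3: volume 5+2=7, value 50+16=66
- item 1+item 4: volume 5+4=9, value 50+15=65
- item 1+item 2: volume 5+4=9, value 50+5=55
- item 1: volume 5, value 50
Best: $82.

$82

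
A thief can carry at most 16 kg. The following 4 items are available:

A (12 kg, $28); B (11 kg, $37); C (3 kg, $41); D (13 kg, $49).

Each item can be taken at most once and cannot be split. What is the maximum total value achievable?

Check high-value combinations within 16 kg:
- C+D: weight 3+13=16, value 41+49=90
- B+C: weight 11+3=14, value 37+41=78
- A+C: weight 12+3=15, value 28+41=69
Best: $90.

$90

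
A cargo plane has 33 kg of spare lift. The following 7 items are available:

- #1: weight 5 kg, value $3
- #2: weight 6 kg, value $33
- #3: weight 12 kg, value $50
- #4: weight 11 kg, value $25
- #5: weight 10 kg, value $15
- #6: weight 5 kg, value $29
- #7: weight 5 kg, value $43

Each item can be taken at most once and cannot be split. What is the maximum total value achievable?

Check high-value combinations within 33 kg:
- #1+#2+#3+#6+#7: weight 5+6+12+5+5=33, value 3+33+50+29+43=158
- #2+#3+#6+#7: weight 6+12+5+5=28, value 33+50+29+43=155
- #3+#4+#6+#7: weight 12+11+5+5=33, value 50+25+29+43=147
- #2+#3+#5+#7: weight 6+12+10+5=33, value 33+50+15+43=141
- #3+#5+#6+#7: weight 12+10+5+5=32, value 50+15+29+43=137
Best: $158.

$158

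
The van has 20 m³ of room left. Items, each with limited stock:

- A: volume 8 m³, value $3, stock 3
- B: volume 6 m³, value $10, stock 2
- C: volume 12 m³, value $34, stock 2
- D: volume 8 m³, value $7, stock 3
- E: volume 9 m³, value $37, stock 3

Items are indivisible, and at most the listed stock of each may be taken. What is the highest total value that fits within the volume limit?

Top feasible selections:
- 2×E: volume 18, value 74
- 1×B + 1×E: volume 15, value 47
Best: $74.

$74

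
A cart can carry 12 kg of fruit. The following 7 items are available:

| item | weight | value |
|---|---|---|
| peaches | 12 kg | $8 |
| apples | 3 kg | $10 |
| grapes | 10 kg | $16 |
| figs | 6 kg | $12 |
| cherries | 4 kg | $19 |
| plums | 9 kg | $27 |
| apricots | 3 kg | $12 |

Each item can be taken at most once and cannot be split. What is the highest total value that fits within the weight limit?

Check high-value combinations within 12 kg:
- apples+cherries+apricots: weight 3+4+3=10, value 10+19+12=41
- plums+apricots: weight 9+3=12, value 27+12=39
- apples+plums: weight 3+9=12, value 10+27=37
Best: $41.

$41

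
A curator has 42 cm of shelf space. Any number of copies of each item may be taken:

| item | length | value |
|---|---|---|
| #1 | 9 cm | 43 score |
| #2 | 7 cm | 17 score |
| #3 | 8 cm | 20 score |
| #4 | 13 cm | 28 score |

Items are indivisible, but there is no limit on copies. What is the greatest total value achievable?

Best value-per-unit is #1 at 43/9, and filling with it alone uses length 4×9=36. No mix of the others beats 4×43 = 172.

172 score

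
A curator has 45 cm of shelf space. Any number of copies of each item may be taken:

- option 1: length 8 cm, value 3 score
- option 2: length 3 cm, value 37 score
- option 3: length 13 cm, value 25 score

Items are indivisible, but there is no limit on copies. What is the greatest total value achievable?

Best value-per-unit is option 2 at 37/3, and filling with it alone uses length 15×3=45. No mix of the others beats 15×37 = 555.

555 score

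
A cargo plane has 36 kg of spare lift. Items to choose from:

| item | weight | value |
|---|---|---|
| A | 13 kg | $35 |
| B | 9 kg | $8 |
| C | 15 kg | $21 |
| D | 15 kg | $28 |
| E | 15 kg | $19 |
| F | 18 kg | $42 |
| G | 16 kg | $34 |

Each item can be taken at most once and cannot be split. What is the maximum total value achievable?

Check high-value combinations within 36 kg:
- A+F: weight 13+18=31, value 35+42=77
- F+G: weight 18+16=34, value 42+34=76
- D+F: weight 15+18=33, value 28+42=70
- A+G: weight 13+16=29, value 35+34=69
- A+D: weight 13+15=28, value 35+28=63
Best: $77.

$77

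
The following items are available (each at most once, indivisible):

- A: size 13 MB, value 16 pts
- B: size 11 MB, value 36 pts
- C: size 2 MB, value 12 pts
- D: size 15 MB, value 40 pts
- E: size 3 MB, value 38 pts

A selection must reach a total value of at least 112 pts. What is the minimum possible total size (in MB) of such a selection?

29

Subsets with value ≥ 112, sorted by total size:
- B+D+E: size 29, value 114
- B+C+D+E: size 31, value 126
- A+B+D+E: size 42, value 130
- A+B+C+D+E: size 44, value 142
Minimum size: 29 MB.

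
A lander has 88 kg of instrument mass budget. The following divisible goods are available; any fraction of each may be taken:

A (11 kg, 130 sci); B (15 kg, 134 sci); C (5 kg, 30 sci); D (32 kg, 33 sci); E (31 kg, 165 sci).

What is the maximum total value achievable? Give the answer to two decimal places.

485.81

Take in order of value per unit:
- A (130/11 per unit): all 11 → value 130, running total 130.00
- B (134/15 per unit): all 15 → value 134, running total 264.00
- C (30/5 per unit): all 5 → value 30, running total 294.00
- E (165/31 per unit): all 31 → value 165, running total 459.00
- D (33/32 per unit): 26 of 32 → value 26×33/32 = 26.8125, running total 485.81
Total 485.81.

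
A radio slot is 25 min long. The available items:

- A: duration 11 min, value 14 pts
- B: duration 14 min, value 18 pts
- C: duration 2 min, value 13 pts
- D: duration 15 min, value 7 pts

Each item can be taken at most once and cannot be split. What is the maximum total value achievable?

32 pts

Check high-value combinations within 25 min:
- A+B: duration 11+14=25, value 14+18=32
- B+C: duration 14+2=16, value 18+13=31
- A+C: duration 11+2=13, value 14+13=27
Best: 32 pts.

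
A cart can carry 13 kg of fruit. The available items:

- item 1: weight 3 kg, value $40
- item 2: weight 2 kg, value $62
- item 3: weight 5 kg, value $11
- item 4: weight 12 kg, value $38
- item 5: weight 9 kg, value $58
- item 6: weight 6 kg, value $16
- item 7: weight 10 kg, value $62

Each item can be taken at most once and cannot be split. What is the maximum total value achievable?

Check high-value combinations within 13 kg:
- item 2+item 7: weight 2+10=12, value 62+62=124
- item 2+item 5: weight 2+9=11, value 62+58=120
- item 1+item 2+item 6: weight 3+2+6=11, value 40+62+16=118
- item 1+item 2+item 3: weight 3+2+5=10, value 40+62+11=113
Best: $124.

$124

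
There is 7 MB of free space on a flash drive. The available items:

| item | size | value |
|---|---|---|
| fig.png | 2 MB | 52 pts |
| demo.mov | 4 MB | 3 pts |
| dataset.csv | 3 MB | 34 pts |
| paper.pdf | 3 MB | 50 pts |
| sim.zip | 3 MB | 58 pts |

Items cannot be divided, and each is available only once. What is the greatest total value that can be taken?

110 pts

Check high-value combinations within 7 MB:
- fig.png+sim.zip: size 2+3=5, value 52+58=110
- paper.pdf+sim.zip: size 3+3=6, value 50+58=108
- fig.png+paper.pdf: size 2+3=5, value 52+50=102
Best: 110 pts.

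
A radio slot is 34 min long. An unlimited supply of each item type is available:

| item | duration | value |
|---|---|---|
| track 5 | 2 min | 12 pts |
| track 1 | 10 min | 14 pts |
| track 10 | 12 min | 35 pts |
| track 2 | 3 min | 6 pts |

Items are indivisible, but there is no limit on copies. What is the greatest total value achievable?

204 pts

Best value-per-unit is track 5 at 12/2, and filling with it alone uses duration 17×2=34. No mix of the others beats 17×12 = 204.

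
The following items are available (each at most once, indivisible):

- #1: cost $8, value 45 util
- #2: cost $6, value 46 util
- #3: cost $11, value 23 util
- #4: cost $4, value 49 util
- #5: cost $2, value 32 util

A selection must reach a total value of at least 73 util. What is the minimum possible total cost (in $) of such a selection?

6

Subsets with value ≥ 73, sorted by total cost:
- #4+#5: cost 6, value 81
- #2+#5: cost 8, value 78
- #2+#4: cost 10, value 95
- #1+#5: cost 10, value 77
Minimum cost: 6 $.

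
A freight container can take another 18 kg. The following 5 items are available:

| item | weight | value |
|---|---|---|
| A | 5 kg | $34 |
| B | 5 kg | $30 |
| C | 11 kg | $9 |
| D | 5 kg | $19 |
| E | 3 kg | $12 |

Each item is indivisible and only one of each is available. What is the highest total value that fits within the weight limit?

Check high-value combinations within 18 kg:
- A+B+D+E: weight 5+5+5+3=18, value 34+30+19+12=95
- A+B+D: weight 5+5+5=15, value 34+30+19=83
- A+B+E: weight 5+5+3=13, value 34+30+12=76
- A+D+E: weight 5+5+3=13, value 34+19+12=65
- A+B: weight 5+5=10, value 34+30=64
Best: $95.

$95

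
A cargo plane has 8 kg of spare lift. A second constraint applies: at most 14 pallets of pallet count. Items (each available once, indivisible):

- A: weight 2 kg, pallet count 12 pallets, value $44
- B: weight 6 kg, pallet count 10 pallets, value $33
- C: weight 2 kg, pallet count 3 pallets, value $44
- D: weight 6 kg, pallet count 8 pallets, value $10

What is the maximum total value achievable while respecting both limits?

$77

Feasible sets respecting both limits:
- B+C: weight 8, pallet count 13, value 77
- C+D: weight 8, pallet count 11, value 54
- A: weight 2, pallet count 12, value 44
- C: weight 2, pallet count 3, value 44
Best: $77.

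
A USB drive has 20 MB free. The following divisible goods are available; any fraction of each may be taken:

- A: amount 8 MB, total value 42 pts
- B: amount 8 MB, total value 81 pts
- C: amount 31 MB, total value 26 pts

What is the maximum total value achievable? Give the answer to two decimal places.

126.35

Take in order of value per unit:
- B (81/8 per unit): all 8 → value 81, running total 81.00
- A (42/8 per unit): all 8 → value 42, running total 123.00
- C (26/31 per unit): 4 of 31 → value 4×26/31 = 3.3548, running total 126.35
Total 126.35.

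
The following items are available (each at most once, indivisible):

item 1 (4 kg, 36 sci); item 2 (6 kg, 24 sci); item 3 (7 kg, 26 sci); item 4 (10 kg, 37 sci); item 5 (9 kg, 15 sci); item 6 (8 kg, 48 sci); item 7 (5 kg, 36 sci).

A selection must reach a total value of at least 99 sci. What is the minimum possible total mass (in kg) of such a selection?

Subsets with value ≥ 99, sorted by total mass:
- item 1+item 6+item 7: mass 17, value 120
- item 1+item 2+item 6: mass 18, value 108
Minimum mass: 17 kg.

17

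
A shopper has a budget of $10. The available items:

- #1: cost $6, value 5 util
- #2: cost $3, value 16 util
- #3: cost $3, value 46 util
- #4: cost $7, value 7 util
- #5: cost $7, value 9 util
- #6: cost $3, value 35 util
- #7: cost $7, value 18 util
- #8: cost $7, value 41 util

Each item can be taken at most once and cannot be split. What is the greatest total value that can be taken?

97 util

Check high-value combinations within $10:
- #2+#3+#6: cost 3+3+3=9, value 16+46+35=97
- #3+#8: cost 3+7=10, value 46+41=87
- #3+#6: cost 3+3=6, value 46+35=81
Best: 97 util.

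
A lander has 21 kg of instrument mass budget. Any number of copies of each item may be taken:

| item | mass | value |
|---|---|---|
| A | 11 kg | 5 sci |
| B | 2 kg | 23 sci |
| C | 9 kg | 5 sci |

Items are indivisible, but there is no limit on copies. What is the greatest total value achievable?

Best value-per-unit is B at 23/2, and filling with it alone uses mass 10×2=20. No mix of the others beats 10×23 = 230.

230 sci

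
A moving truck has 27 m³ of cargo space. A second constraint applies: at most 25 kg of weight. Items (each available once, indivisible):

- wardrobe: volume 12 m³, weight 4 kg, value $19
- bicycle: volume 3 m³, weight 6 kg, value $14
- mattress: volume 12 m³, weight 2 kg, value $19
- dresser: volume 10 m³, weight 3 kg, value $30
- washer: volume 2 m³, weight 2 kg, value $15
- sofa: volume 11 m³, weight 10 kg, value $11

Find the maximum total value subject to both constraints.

Feasible sets respecting both limits:
- wardrobe+bicycle+dresser+washer: volume 27, weight 15, value 78
- bicycle+mattress+dresser+washer: volume 27, weight 13, value 78
- bicycle+dresser+washer+sofa: volume 26, weight 21, value 70
- wardrobe+dresser+washer: volume 24, weight 9, value 64
Best: $78.

$78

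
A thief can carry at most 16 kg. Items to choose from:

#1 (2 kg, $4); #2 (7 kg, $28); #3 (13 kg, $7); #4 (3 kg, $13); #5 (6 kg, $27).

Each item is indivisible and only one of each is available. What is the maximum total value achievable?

Check high-value combinations within 16 kg:
- #2+#4+#5: weight 7+3+6=16, value 28+13+27=68
- #1+#2+#5: weight 2+7+6=15, value 4+28+27=59
- #2+#5: weight 7+6=13, value 28+27=55
- #1+#2+#4: weight 2+7+3=12, value 4+28+13=45
- #1+#4+#5: weight 2+3+6=11, value 4+13+27=44
Best: $68.

$68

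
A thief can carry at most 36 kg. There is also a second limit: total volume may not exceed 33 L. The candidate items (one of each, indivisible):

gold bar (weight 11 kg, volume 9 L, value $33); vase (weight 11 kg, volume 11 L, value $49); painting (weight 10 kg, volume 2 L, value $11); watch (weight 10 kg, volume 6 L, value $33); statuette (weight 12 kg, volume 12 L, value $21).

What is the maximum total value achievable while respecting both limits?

Feasible sets respecting both limits:
- gold bar+vase+watch: weight 32, volume 26, value 115
- gold bar+vase+statuette: weight 34, volume 32, value 103
- vase+watch+statuette: weight 33, volume 29, value 103
Best: $115.

$115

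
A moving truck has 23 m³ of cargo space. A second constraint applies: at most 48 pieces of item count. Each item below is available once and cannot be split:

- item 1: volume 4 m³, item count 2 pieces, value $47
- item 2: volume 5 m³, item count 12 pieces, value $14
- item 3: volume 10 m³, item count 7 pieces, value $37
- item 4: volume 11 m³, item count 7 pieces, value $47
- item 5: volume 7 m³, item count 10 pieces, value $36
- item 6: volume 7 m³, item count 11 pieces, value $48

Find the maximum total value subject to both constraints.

Feasible sets respecting both limits:
- item 1+item 2+item 5+item 6: volume 23, item count 35, value 145
- item 1+item 4+item 6: volume 22, item count 20, value 142
- item 1+item 3+item 6: volume 21, item count 20, value 132
Best: $145.

$145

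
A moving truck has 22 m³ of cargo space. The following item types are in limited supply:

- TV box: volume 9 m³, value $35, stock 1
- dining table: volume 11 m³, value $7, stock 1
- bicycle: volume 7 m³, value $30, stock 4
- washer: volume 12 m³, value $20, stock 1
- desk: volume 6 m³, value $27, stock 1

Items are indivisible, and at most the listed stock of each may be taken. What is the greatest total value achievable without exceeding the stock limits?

Top feasible selections:
- 1×TV box + 1×bicycle + 1×desk: volume 22, value 92
- 3×bicycle: volume 21, value 90
- 2×bicycle + 1×desk: volume 20, value 87
- 1×TV box + 1×bicycle: volume 16, value 65
Best: $92.

$92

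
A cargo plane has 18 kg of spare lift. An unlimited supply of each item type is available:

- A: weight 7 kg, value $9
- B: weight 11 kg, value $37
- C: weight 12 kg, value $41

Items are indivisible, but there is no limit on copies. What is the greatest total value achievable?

$46

Best value-per-unit is C at 41/12; filling with it alone gives 1×41 = 41.
Optimal mix: 1×A + 1×B → weight 18, value 46.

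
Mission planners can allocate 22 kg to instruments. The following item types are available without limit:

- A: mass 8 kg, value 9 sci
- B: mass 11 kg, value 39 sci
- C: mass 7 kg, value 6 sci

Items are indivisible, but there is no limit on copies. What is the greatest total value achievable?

78 sci

Best value-per-unit is B at 39/11, and filling with it alone uses mass 2×11=22. No mix of the others beats 2×39 = 78.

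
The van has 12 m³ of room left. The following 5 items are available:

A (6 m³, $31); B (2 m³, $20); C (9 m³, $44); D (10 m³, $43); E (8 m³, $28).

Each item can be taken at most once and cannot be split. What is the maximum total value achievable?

Check high-value combinations within 12 m³:
- B+C: volume 2+9=11, value 20+44=64
- B+D: volume 2+10=12, value 20+43=63
- A+B: volume 6+2=8, value 31+20=51
- B+E: volume 2+8=10, value 20+28=48
- C: volume 9, value 44
Best: $64.

$64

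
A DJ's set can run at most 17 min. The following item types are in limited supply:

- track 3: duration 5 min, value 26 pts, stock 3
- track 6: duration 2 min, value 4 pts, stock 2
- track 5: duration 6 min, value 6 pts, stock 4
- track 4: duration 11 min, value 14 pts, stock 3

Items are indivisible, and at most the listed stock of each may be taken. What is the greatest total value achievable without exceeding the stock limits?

Top feasible selections:
- 3×track 3 + 1×track 6: duration 17, value 82
- 3×track 3: duration 15, value 78
- 2×track 3 + 2×track 6: duration 14, value 60
- 2×track 3 + 1×track 5: duration 16, value 58
Best: 82 pts.

82 pts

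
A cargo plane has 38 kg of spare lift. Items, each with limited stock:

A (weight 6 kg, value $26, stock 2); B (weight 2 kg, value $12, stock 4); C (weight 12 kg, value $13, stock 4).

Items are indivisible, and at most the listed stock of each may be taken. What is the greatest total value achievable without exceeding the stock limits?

Best selections within weight 38 and stock limits:
- 2×A + 4×B + 1×C: weight 32, value 113
- 2×A + 3×B + 1×C: weight 30, value 101
- 2×A + 4×B: weight 20, value 100
- 1×A + 4×B + 2×C: weight 38, value 100
Best: $113.

$113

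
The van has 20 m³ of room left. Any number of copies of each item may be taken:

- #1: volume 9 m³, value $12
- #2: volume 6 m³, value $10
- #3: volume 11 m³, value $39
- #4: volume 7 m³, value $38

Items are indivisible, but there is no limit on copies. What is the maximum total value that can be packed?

Best value-per-unit is #4 at 38/7; filling with it alone gives 2×38 = 76.
Optimal mix: 1×#2 + 2×#4 → volume 20, value 86.

$86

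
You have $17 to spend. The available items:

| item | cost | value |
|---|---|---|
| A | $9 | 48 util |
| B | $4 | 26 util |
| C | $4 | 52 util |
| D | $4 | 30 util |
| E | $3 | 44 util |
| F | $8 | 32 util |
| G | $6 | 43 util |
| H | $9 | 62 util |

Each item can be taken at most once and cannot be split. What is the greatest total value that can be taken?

169 util

Check high-value combinations within $17:
- C+D+E+G: cost 4+4+3+6=17, value 52+30+44+43=169
- B+C+E+G: cost 4+4+3+6=17, value 26+52+44+43=165
- C+E+H: cost 4+3+9=16, value 52+44+62=158
- B+C+D+E: cost 4+4+4+3=15, value 26+52+30+44=152
Best: 169 util.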